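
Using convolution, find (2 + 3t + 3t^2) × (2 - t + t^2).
Ascending coefficients: a = [2, 3, 3], b = [2, -1, 1]. c[0] = 2×2 = 4; c[1] = 2×-1 + 3×2 = 4; c[2] = 2×1 + 3×-1 + 3×2 = 5; c[3] = 3×1 + 3×-1 = 0; c[4] = 3×1 = 3. Result coefficients: [4, 4, 5, 0, 3] → 4 + 4t + 5t^2 + 3t^4

4 + 4t + 5t^2 + 3t^4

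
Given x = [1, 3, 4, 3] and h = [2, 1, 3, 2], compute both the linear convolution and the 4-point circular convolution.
Linear: y_lin[0] = 1×2 = 2; y_lin[1] = 1×1 + 3×2 = 7; y_lin[2] = 1×3 + 3×1 + 4×2 = 14; y_lin[3] = 1×2 + 3×3 + 4×1 + 3×2 = 21; y_lin[4] = 3×2 + 4×3 + 3×1 = 21; y_lin[5] = 4×2 + 3×3 = 17; y_lin[6] = 3×2 = 6 → [2, 7, 14, 21, 21, 17, 6]. Circular (length 4): y[0] = 1×2 + 3×2 + 4×3 + 3×1 = 23; y[1] = 1×1 + 3×2 + 4×2 + 3×3 = 24; y[2] = 1×3 + 3×1 + 4×2 + 3×2 = 20; y[3] = 1×2 + 3×3 + 4×1 + 3×2 = 21 → [23, 24, 20, 21]

Linear: [2, 7, 14, 21, 21, 17, 6], Circular: [23, 24, 20, 21]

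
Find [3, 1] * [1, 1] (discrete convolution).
y[0] = 3×1 = 3; y[1] = 3×1 + 1×1 = 4; y[2] = 1×1 = 1

[3, 4, 1]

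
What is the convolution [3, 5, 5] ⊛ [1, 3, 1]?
y[0] = 3×1 = 3; y[1] = 3×3 + 5×1 = 14; y[2] = 3×1 + 5×3 + 5×1 = 23; y[3] = 5×1 + 5×3 = 20; y[4] = 5×1 = 5

[3, 14, 23, 20, 5]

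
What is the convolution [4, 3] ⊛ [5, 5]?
y[0] = 4×5 = 20; y[1] = 4×5 + 3×5 = 35; y[2] = 3×5 = 15

[20, 35, 15]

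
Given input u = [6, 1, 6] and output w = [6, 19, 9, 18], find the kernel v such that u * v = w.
Output length 4 = len(u) + len(v) - 1 ⇒ len(v) = 2. Solve v forward using v[k] = (w[k] - Σ_{i≥1} u[i]·v[k-i]) / u[0]: v[0] = w[0] / u[0] = 6 / 6 = 1; v[1] = (w[1] - 1×1) / u[0] = (19 - 1×1) / 6 = 3. So v = [1, 3]. Forward-check [6, 1, 6] * [1, 3]: w[0] = 6×1 = 6; w[1] = 6×3 + 1×1 = 19; w[2] = 1×3 + 6×1 = 9; w[3] = 6×3 = 18 → [6, 19, 9, 18] ✓

[1, 3]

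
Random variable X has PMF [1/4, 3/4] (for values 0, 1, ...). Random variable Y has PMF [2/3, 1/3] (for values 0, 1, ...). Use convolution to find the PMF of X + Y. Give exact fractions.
P(X+Y=k) = Σ_i P(X=i)·P(Y=k-i) — a convolution of [1/4, 3/4] and [2/3, 1/3]. P(X+Y=0) = (1/4)×(2/3) = 1/6; P(X+Y=1) = (1/4)×(1/3) + (3/4)×(2/3) = 1/12 + 1/2 = 7/12; P(X+Y=2) = (3/4)×(1/3) = 1/4. PMF: [1/6, 7/12, 1/4] (sums to 1 ✓)

[1/6, 7/12, 1/4]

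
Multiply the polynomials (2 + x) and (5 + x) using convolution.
Ascending coefficients: a = [2, 1], b = [5, 1]. c[0] = 2×5 = 10; c[1] = 2×1 + 1×5 = 7; c[2] = 1×1 = 1. Result coefficients: [10, 7, 1] → 10 + 7x + x^2

10 + 7x + x^2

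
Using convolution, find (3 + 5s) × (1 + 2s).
Ascending coefficients: a = [3, 5], b = [1, 2]. c[0] = 3×1 = 3; c[1] = 3×2 + 5×1 = 11; c[2] = 5×2 = 10. Result coefficients: [3, 11, 10] → 3 + 11s + 10s^2

3 + 11s + 10s^2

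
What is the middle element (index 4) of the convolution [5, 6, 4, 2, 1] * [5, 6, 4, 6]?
Use y[k] = Σ_i a[i]·b[k-i] at k=4. y[4] = 6×6 + 4×4 + 2×6 + 1×5 = 69

69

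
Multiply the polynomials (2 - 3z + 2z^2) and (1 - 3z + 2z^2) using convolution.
Ascending coefficients: a = [2, -3, 2], b = [1, -3, 2]. c[0] = 2×1 = 2; c[1] = 2×-3 + -3×1 = -9; c[2] = 2×2 + -3×-3 + 2×1 = 15; c[3] = -3×2 + 2×-3 = -12; c[4] = 2×2 = 4. Result coefficients: [2, -9, 15, -12, 4] → 2 - 9z + 15z^2 - 12z^3 + 4z^4

2 - 9z + 15z^2 - 12z^3 + 4z^4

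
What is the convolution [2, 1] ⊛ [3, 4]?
y[0] = 2×3 = 6; y[1] = 2×4 + 1×3 = 11; y[2] = 1×4 = 4

[6, 11, 4]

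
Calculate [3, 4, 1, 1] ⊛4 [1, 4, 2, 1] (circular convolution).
Use y[k] = Σ_j a[j]·b[(k-j) mod 4]. y[0] = 3×1 + 4×1 + 1×2 + 1×4 = 13; y[1] = 3×4 + 4×1 + 1×1 + 1×2 = 19; y[2] = 3×2 + 4×4 + 1×1 + 1×1 = 24; y[3] = 3×1 + 4×2 + 1×4 + 1×1 = 16. Result: [13, 19, 24, 16]

[13, 19, 24, 16]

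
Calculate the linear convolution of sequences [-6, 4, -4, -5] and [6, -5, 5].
y[0] = -6×6 = -36; y[1] = -6×-5 + 4×6 = 54; y[2] = -6×5 + 4×-5 + -4×6 = -74; y[3] = 4×5 + -4×-5 + -5×6 = 10; y[4] = -4×5 + -5×-5 = 5; y[5] = -5×5 = -25

[-36, 54, -74, 10, 5, -25]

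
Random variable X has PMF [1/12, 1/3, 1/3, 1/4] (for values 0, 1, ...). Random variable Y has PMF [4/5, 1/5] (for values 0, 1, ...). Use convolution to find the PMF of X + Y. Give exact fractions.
P(X+Y=k) = Σ_i P(X=i)·P(Y=k-i) — a convolution of [1/12, 1/3, 1/3, 1/4] and [4/5, 1/5]. P(X+Y=0) = (1/12)×(4/5) = 1/15; P(X+Y=1) = (1/12)×(1/5) + (1/3)×(4/5) = 1/60 + 4/15 = 17/60; P(X+Y=2) = (1/3)×(1/5) + (1/3)×(4/5) = 1/15 + 4/15 = 1/3; P(X+Y=3) = (1/3)×(1/5) + (1/4)×(4/5) = 1/15 + 1/5 = 4/15; P(X+Y=4) = (1/4)×(1/5) = 1/20. PMF: [1/15, 17/60, 1/3, 4/15, 1/20] (sums to 1 ✓)

[1/15, 17/60, 1/3, 4/15, 1/20]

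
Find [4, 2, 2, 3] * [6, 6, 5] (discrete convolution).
y[0] = 4×6 = 24; y[1] = 4×6 + 2×6 = 36; y[2] = 4×5 + 2×6 + 2×6 = 44; y[3] = 2×5 + 2×6 + 3×6 = 40; y[4] = 2×5 + 3×6 = 28; y[5] = 3×5 = 15

[24, 36, 44, 40, 28, 15]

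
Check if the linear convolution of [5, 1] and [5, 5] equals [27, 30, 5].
Recompute linear convolution of [5, 1] and [5, 5]: y[0] = 5×5 = 25; y[1] = 5×5 + 1×5 = 30; y[2] = 1×5 = 5 → [25, 30, 5]. Compare to given [27, 30, 5]: they differ at index 0: given 27, correct 25, so answer: No

No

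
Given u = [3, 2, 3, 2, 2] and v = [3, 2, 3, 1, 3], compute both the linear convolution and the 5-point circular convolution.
Linear: y_lin[0] = 3×3 = 9; y_lin[1] = 3×2 + 2×3 = 12; y_lin[2] = 3×3 + 2×2 + 3×3 = 22; y_lin[3] = 3×1 + 2×3 + 3×2 + 2×3 = 21; y_lin[4] = 3×3 + 2×1 + 3×3 + 2×2 + 2×3 = 30; y_lin[5] = 2×3 + 3×1 + 2×3 + 2×2 = 19; y_lin[6] = 3×3 + 2×1 + 2×3 = 17; y_lin[7] = 2×3 + 2×1 = 8; y_lin[8] = 2×3 = 6 → [9, 12, 22, 21, 30, 19, 17, 8, 6]. Circular (length 5): y[0] = 3×3 + 2×3 + 3×1 + 2×3 + 2×2 = 28; y[1] = 3×2 + 2×3 + 3×3 + 2×1 + 2×3 = 29; y[2] = 3×3 + 2×2 + 3×3 + 2×3 + 2×1 = 30; y[3] = 3×1 + 2×3 + 3×2 + 2×3 + 2×3 = 27; y[4] = 3×3 + 2×1 + 3×3 + 2×2 + 2×3 = 30 → [28, 29, 30, 27, 30]

Linear: [9, 12, 22, 21, 30, 19, 17, 8, 6], Circular: [28, 29, 30, 27, 30]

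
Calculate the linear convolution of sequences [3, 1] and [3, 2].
y[0] = 3×3 = 9; y[1] = 3×2 + 1×3 = 9; y[2] = 1×2 = 2

[9, 9, 2]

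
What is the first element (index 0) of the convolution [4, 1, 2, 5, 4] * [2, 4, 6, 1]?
Use y[k] = Σ_i a[i]·b[k-i] at k=0. y[0] = 4×2 = 8

8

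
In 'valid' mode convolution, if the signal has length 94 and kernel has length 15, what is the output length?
'Valid' mode counts only positions where the kernel fully overlaps the signal: m - n + 1 = 94 - 15 + 1 = 80

80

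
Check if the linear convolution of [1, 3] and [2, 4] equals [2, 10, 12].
Recompute linear convolution of [1, 3] and [2, 4]: y[0] = 1×2 = 2; y[1] = 1×4 + 3×2 = 10; y[2] = 3×4 = 12 → [2, 10, 12]. Given [2, 10, 12] matches, so answer: Yes

Yes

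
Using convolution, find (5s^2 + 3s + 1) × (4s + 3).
Ascending coefficients: a = [1, 3, 5], b = [3, 4]. c[0] = 1×3 = 3; c[1] = 1×4 + 3×3 = 13; c[2] = 3×4 + 5×3 = 27; c[3] = 5×4 = 20. Result coefficients: [3, 13, 27, 20] → 20s^3 + 27s^2 + 13s + 3

20s^3 + 27s^2 + 13s + 3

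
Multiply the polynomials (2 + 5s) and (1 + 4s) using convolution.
Ascending coefficients: a = [2, 5], b = [1, 4]. c[0] = 2×1 = 2; c[1] = 2×4 + 5×1 = 13; c[2] = 5×4 = 20. Result coefficients: [2, 13, 20] → 2 + 13s + 20s^2

2 + 13s + 20s^2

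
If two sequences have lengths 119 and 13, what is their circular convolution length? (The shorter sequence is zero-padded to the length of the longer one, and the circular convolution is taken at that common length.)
Circular convolution (zero-padding the shorter input) has length max(m, n) = max(119, 13) = 119

119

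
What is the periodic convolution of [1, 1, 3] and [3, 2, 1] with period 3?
Use y[k] = Σ_j a[j]·b[(k-j) mod 3]. y[0] = 1×3 + 1×1 + 3×2 = 10; y[1] = 1×2 + 1×3 + 3×1 = 8; y[2] = 1×1 + 1×2 + 3×3 = 12. Result: [10, 8, 12]

[10, 8, 12]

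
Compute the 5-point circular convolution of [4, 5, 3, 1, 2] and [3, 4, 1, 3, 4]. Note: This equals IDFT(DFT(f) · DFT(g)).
Either evaluate y[k] = Σ_j f[j]·g[(k-j) mod 5] directly, or use IDFT(DFT(f) · DFT(g)). y[0] = 4×3 + 5×4 + 3×3 + 1×1 + 2×4 = 50; y[1] = 4×4 + 5×3 + 3×4 + 1×3 + 2×1 = 48; y[2] = 4×1 + 5×4 + 3×3 + 1×4 + 2×3 = 43; y[3] = 4×3 + 5×1 + 3×4 + 1×3 + 2×4 = 40; y[4] = 4×4 + 5×3 + 3×1 + 1×4 + 2×3 = 44. Result: [50, 48, 43, 40, 44]

[50, 48, 43, 40, 44]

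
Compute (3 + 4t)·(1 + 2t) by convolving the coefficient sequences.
Ascending coefficients: a = [3, 4], b = [1, 2]. c[0] = 3×1 = 3; c[1] = 3×2 + 4×1 = 10; c[2] = 4×2 = 8. Result coefficients: [3, 10, 8] → 3 + 10t + 8t^2

3 + 10t + 8t^2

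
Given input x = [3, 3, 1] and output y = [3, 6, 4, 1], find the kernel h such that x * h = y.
Output length 4 = len(x) + len(h) - 1 ⇒ len(h) = 2. Solve h forward using h[k] = (y[k] - Σ_{i≥1} x[i]·h[k-i]) / x[0]: h[0] = y[0] / x[0] = 3 / 3 = 1; h[1] = (y[1] - 3×1) / x[0] = (6 - 3×1) / 3 = 1. So h = [1, 1]. Forward-check [3, 3, 1] * [1, 1]: y[0] = 3×1 = 3; y[1] = 3×1 + 3×1 = 6; y[2] = 3×1 + 1×1 = 4; y[3] = 1×1 = 1 → [3, 6, 4, 1] ✓

[1, 1]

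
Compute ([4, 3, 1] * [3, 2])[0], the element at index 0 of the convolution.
Use y[k] = Σ_i a[i]·b[k-i] at k=0. y[0] = 4×3 = 12

12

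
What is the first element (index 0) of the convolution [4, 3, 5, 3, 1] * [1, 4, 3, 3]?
Use y[k] = Σ_i a[i]·b[k-i] at k=0. y[0] = 4×1 = 4

4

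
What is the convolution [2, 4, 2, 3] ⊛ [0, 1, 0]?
y[0] = 2×0 = 0; y[1] = 2×1 + 4×0 = 2; y[2] = 2×0 + 4×1 + 2×0 = 4; y[3] = 4×0 + 2×1 + 3×0 = 2; y[4] = 2×0 + 3×1 = 3; y[5] = 3×0 = 0

[0, 2, 4, 2, 3, 0]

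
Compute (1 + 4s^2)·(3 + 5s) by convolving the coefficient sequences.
Ascending coefficients: a = [1, 0, 4], b = [3, 5]. c[0] = 1×3 = 3; c[1] = 1×5 + 0×3 = 5; c[2] = 0×5 + 4×3 = 12; c[3] = 4×5 = 20. Result coefficients: [3, 5, 12, 20] → 3 + 5s + 12s^2 + 20s^3

3 + 5s + 12s^2 + 20s^3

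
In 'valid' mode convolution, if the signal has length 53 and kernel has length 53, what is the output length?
'Valid' mode counts only positions where the kernel fully overlaps the signal: m - n + 1 = 53 - 53 + 1 = 1

1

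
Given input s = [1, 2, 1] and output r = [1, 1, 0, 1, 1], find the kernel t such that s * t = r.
Output length 5 = len(s) + len(t) - 1 ⇒ len(t) = 3. Solve t forward using t[k] = (r[k] - Σ_{i≥1} s[i]·t[k-i]) / s[0]: t[0] = r[0] / s[0] = 1 / 1 = 1; t[1] = (r[1] - 2×1) / s[0] = (1 - 2×1) / 1 = -1; t[2] = (r[2] - 2×-1 - 1×1) / s[0] = (0 - 2×-1 - 1×1) / 1 = 1. So t = [1, -1, 1]. Forward-check [1, 2, 1] * [1, -1, 1]: r[0] = 1×1 = 1; r[1] = 1×-1 + 2×1 = 1; r[2] = 1×1 + 2×-1 + 1×1 = 0; r[3] = 2×1 + 1×-1 = 1; r[4] = 1×1 = 1 → [1, 1, 0, 1, 1] ✓

[1, -1, 1]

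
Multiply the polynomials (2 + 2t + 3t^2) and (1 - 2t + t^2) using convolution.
Ascending coefficients: a = [2, 2, 3], b = [1, -2, 1]. c[0] = 2×1 = 2; c[1] = 2×-2 + 2×1 = -2; c[2] = 2×1 + 2×-2 + 3×1 = 1; c[3] = 2×1 + 3×-2 = -4; c[4] = 3×1 = 3. Result coefficients: [2, -2, 1, -4, 3] → 2 - 2t + t^2 - 4t^3 + 3t^4

2 - 2t + t^2 - 4t^3 + 3t^4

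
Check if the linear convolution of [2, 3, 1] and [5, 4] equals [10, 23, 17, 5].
Recompute linear convolution of [2, 3, 1] and [5, 4]: y[0] = 2×5 = 10; y[1] = 2×4 + 3×5 = 23; y[2] = 3×4 + 1×5 = 17; y[3] = 1×4 = 4 → [10, 23, 17, 4]. Compare to given [10, 23, 17, 5]: they differ at index 3: given 5, correct 4, so answer: No

No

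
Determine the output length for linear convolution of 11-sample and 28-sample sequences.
Linear/full convolution length: m + n - 1 = 11 + 28 - 1 = 38

38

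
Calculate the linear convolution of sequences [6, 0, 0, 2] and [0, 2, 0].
y[0] = 6×0 = 0; y[1] = 6×2 + 0×0 = 12; y[2] = 6×0 + 0×2 + 0×0 = 0; y[3] = 0×0 + 0×2 + 2×0 = 0; y[4] = 0×0 + 2×2 = 4; y[5] = 2×0 = 0

[0, 12, 0, 0, 4, 0]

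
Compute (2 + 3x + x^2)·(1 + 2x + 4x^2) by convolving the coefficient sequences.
Ascending coefficients: a = [2, 3, 1], b = [1, 2, 4]. c[0] = 2×1 = 2; c[1] = 2×2 + 3×1 = 7; c[2] = 2×4 + 3×2 + 1×1 = 15; c[3] = 3×4 + 1×2 = 14; c[4] = 1×4 = 4. Result coefficients: [2, 7, 15, 14, 4] → 2 + 7x + 15x^2 + 14x^3 + 4x^4

2 + 7x + 15x^2 + 14x^3 + 4x^4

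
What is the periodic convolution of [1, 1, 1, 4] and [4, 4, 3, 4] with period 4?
Use y[k] = Σ_j x[j]·h[(k-j) mod 4]. y[0] = 1×4 + 1×4 + 1×3 + 4×4 = 27; y[1] = 1×4 + 1×4 + 1×4 + 4×3 = 24; y[2] = 1×3 + 1×4 + 1×4 + 4×4 = 27; y[3] = 1×4 + 1×3 + 1×4 + 4×4 = 27. Result: [27, 24, 27, 27]

[27, 24, 27, 27]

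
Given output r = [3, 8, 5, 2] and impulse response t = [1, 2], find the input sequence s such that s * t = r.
Deconvolve r=[3, 8, 5, 2] by t=[1, 2]. Since t[0]=1, solve forward: s[0] = r[0] / 1 = 3; s[1] = (r[1] - 3×2) / 1 = 2; s[2] = (r[2] - 2×2) / 1 = 1. So s = [3, 2, 1]. Check by forward convolution: r[0] = 3×1 = 3; r[1] = 3×2 + 2×1 = 8; r[2] = 2×2 + 1×1 = 5; r[3] = 1×2 = 2

[3, 2, 1]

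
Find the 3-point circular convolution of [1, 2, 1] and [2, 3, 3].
Use y[k] = Σ_j s[j]·t[(k-j) mod 3]. y[0] = 1×2 + 2×3 + 1×3 = 11; y[1] = 1×3 + 2×2 + 1×3 = 10; y[2] = 1×3 + 2×3 + 1×2 = 11. Result: [11, 10, 11]

[11, 10, 11]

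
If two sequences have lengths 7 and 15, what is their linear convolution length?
Linear/full convolution length: m + n - 1 = 7 + 15 - 1 = 21

21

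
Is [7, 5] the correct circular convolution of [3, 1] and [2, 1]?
Recompute circular convolution of [3, 1] and [2, 1]: y[0] = 3×2 + 1×1 = 7; y[1] = 3×1 + 1×2 = 5 → [7, 5]. Given [7, 5] matches, so answer: Yes

Yes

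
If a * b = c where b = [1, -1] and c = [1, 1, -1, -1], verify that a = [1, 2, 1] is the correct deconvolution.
Forward-compute [1, 2, 1] * [1, -1]: c[0] = 1×1 = 1; c[1] = 1×-1 + 2×1 = 1; c[2] = 2×-1 + 1×1 = -1; c[3] = 1×-1 = -1 → [1, 1, -1, -1]. Matches given c = [1, 1, -1, -1], so verified.

Verified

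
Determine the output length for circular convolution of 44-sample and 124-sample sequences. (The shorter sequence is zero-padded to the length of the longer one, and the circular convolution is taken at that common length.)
Circular convolution (zero-padding the shorter input) has length max(m, n) = max(44, 124) = 124

124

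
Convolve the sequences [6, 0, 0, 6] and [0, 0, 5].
y[0] = 6×0 = 0; y[1] = 6×0 + 0×0 = 0; y[2] = 6×5 + 0×0 + 0×0 = 30; y[3] = 0×5 + 0×0 + 6×0 = 0; y[4] = 0×5 + 6×0 = 0; y[5] = 6×5 = 30

[0, 0, 30, 0, 0, 30]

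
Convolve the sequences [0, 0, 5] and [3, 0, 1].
y[0] = 0×3 = 0; y[1] = 0×0 + 0×3 = 0; y[2] = 0×1 + 0×0 + 5×3 = 15; y[3] = 0×1 + 5×0 = 0; y[4] = 5×1 = 5

[0, 0, 15, 0, 5]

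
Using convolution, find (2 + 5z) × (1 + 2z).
Ascending coefficients: a = [2, 5], b = [1, 2]. c[0] = 2×1 = 2; c[1] = 2×2 + 5×1 = 9; c[2] = 5×2 = 10. Result coefficients: [2, 9, 10] → 2 + 9z + 10z^2

2 + 9z + 10z^2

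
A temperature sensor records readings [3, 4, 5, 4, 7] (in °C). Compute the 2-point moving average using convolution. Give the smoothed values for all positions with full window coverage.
2-point moving average kernel = [1, 1]. Apply in 'valid' mode (full window coverage): avg[0] = (3 + 4) / 2 = 3.5; avg[1] = (4 + 5) / 2 = 4.5; avg[2] = (5 + 4) / 2 = 4.5; avg[3] = (4 + 7) / 2 = 5.5. Smoothed values: [3.5, 4.5, 4.5, 5.5]

[3.5, 4.5, 4.5, 5.5]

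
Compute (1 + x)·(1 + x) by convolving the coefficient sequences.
Ascending coefficients: a = [1, 1], b = [1, 1]. c[0] = 1×1 = 1; c[1] = 1×1 + 1×1 = 2; c[2] = 1×1 = 1. Result coefficients: [1, 2, 1] → 1 + 2x + x^2

1 + 2x + x^2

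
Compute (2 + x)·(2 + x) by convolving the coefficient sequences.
Ascending coefficients: a = [2, 1], b = [2, 1]. c[0] = 2×2 = 4; c[1] = 2×1 + 1×2 = 4; c[2] = 1×1 = 1. Result coefficients: [4, 4, 1] → 4 + 4x + x^2

4 + 4x + x^2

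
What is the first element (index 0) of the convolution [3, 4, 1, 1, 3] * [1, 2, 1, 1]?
Use y[k] = Σ_i a[i]·b[k-i] at k=0. y[0] = 3×1 = 3

3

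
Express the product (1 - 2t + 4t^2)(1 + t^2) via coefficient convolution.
Ascending coefficients: a = [1, -2, 4], b = [1, 0, 1]. c[0] = 1×1 = 1; c[1] = 1×0 + -2×1 = -2; c[2] = 1×1 + -2×0 + 4×1 = 5; c[3] = -2×1 + 4×0 = -2; c[4] = 4×1 = 4. Result coefficients: [1, -2, 5, -2, 4] → 1 - 2t + 5t^2 - 2t^3 + 4t^4

1 - 2t + 5t^2 - 2t^3 + 4t^4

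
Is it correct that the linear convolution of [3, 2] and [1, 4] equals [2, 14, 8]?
Recompute linear convolution of [3, 2] and [1, 4]: y[0] = 3×1 = 3; y[1] = 3×4 + 2×1 = 14; y[2] = 2×4 = 8 → [3, 14, 8]. Compare to given [2, 14, 8]: they differ at index 0: given 2, correct 3, so answer: No

No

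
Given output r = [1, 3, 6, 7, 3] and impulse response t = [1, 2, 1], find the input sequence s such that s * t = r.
Deconvolve r=[1, 3, 6, 7, 3] by t=[1, 2, 1]. Since t[0]=1, solve forward: s[0] = r[0] / 1 = 1; s[1] = (r[1] - 1×2) / 1 = 1; s[2] = (r[2] - 1×2 - 1×1) / 1 = 3. So s = [1, 1, 3]. Check by forward convolution: r[0] = 1×1 = 1; r[1] = 1×2 + 1×1 = 3; r[2] = 1×1 + 1×2 + 3×1 = 6; r[3] = 1×1 + 3×2 = 7; r[4] = 3×1 = 3

[1, 1, 3]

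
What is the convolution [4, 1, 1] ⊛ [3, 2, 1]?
y[0] = 4×3 = 12; y[1] = 4×2 + 1×3 = 11; y[2] = 4×1 + 1×2 + 1×3 = 9; y[3] = 1×1 + 1×2 = 3; y[4] = 1×1 = 1

[12, 11, 9, 3, 1]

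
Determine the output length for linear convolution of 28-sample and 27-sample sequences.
Linear/full convolution length: m + n - 1 = 28 + 27 - 1 = 54

54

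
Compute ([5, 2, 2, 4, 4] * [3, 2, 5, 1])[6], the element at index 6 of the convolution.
Use y[k] = Σ_i a[i]·b[k-i] at k=6. y[6] = 4×1 + 4×5 = 24

24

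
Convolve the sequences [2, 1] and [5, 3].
y[0] = 2×5 = 10; y[1] = 2×3 + 1×5 = 11; y[2] = 1×3 = 3

[10, 11, 3]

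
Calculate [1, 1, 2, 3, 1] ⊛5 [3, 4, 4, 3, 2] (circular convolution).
Use y[k] = Σ_j x[j]·h[(k-j) mod 5]. y[0] = 1×3 + 1×2 + 2×3 + 3×4 + 1×4 = 27; y[1] = 1×4 + 1×3 + 2×2 + 3×3 + 1×4 = 24; y[2] = 1×4 + 1×4 + 2×3 + 3×2 + 1×3 = 23; y[3] = 1×3 + 1×4 + 2×4 + 3×3 + 1×2 = 26; y[4] = 1×2 + 1×3 + 2×4 + 3×4 + 1×3 = 28. Result: [27, 24, 23, 26, 28]

[27, 24, 23, 26, 28]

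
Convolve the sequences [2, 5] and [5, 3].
y[0] = 2×5 = 10; y[1] = 2×3 + 5×5 = 31; y[2] = 5×3 = 15

[10, 31, 15]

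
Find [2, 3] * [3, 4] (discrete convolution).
y[0] = 2×3 = 6; y[1] = 2×4 + 3×3 = 17; y[2] = 3×4 = 12

[6, 17, 12]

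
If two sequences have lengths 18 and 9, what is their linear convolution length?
Linear/full convolution length: m + n - 1 = 18 + 9 - 1 = 26

26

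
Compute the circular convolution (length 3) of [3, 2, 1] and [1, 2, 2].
Use y[k] = Σ_j a[j]·b[(k-j) mod 3]. y[0] = 3×1 + 2×2 + 1×2 = 9; y[1] = 3×2 + 2×1 + 1×2 = 10; y[2] = 3×2 + 2×2 + 1×1 = 11. Result: [9, 10, 11]

[9, 10, 11]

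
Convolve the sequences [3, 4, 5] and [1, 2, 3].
y[0] = 3×1 = 3; y[1] = 3×2 + 4×1 = 10; y[2] = 3×3 + 4×2 + 5×1 = 22; y[3] = 4×3 + 5×2 = 22; y[4] = 5×3 = 15

[3, 10, 22, 22, 15]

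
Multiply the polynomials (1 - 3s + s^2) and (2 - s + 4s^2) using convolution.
Ascending coefficients: a = [1, -3, 1], b = [2, -1, 4]. c[0] = 1×2 = 2; c[1] = 1×-1 + -3×2 = -7; c[2] = 1×4 + -3×-1 + 1×2 = 9; c[3] = -3×4 + 1×-1 = -13; c[4] = 1×4 = 4. Result coefficients: [2, -7, 9, -13, 4] → 2 - 7s + 9s^2 - 13s^3 + 4s^4

2 - 7s + 9s^2 - 13s^3 + 4s^4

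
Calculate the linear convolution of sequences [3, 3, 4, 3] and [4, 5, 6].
y[0] = 3×4 = 12; y[1] = 3×5 + 3×4 = 27; y[2] = 3×6 + 3×5 + 4×4 = 49; y[3] = 3×6 + 4×5 + 3×4 = 50; y[4] = 4×6 + 3×5 = 39; y[5] = 3×6 = 18

[12, 27, 49, 50, 39, 18]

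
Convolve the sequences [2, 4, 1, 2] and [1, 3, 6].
y[0] = 2×1 = 2; y[1] = 2×3 + 4×1 = 10; y[2] = 2×6 + 4×3 + 1×1 = 25; y[3] = 4×6 + 1×3 + 2×1 = 29; y[4] = 1×6 + 2×3 = 12; y[5] = 2×6 = 12

[2, 10, 25, 29, 12, 12]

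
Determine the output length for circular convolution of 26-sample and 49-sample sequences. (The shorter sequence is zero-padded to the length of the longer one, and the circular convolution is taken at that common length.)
Circular convolution (zero-padding the shorter input) has length max(m, n) = max(26, 49) = 49

49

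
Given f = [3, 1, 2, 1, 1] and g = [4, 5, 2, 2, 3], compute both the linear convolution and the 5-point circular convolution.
Linear: y_lin[0] = 3×4 = 12; y_lin[1] = 3×5 + 1×4 = 19; y_lin[2] = 3×2 + 1×5 + 2×4 = 19; y_lin[3] = 3×2 + 1×2 + 2×5 + 1×4 = 22; y_lin[4] = 3×3 + 1×2 + 2×2 + 1×5 + 1×4 = 24; y_lin[5] = 1×3 + 2×2 + 1×2 + 1×5 = 14; y_lin[6] = 2×3 + 1×2 + 1×2 = 10; y_lin[7] = 1×3 + 1×2 = 5; y_lin[8] = 1×3 = 3 → [12, 19, 19, 22, 24, 14, 10, 5, 3]. Circular (length 5): y[0] = 3×4 + 1×3 + 2×2 + 1×2 + 1×5 = 26; y[1] = 3×5 + 1×4 + 2×3 + 1×2 + 1×2 = 29; y[2] = 3×2 + 1×5 + 2×4 + 1×3 + 1×2 = 24; y[3] = 3×2 + 1×2 + 2×5 + 1×4 + 1×3 = 25; y[4] = 3×3 + 1×2 + 2×2 + 1×5 + 1×4 = 24 → [26, 29, 24, 25, 24]

Linear: [12, 19, 19, 22, 24, 14, 10, 5, 3], Circular: [26, 29, 24, 25, 24]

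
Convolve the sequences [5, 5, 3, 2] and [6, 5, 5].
y[0] = 5×6 = 30; y[1] = 5×5 + 5×6 = 55; y[2] = 5×5 + 5×5 + 3×6 = 68; y[3] = 5×5 + 3×5 + 2×6 = 52; y[4] = 3×5 + 2×5 = 25; y[5] = 2×5 = 10

[30, 55, 68, 52, 25, 10]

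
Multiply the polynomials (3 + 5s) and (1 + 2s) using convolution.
Ascending coefficients: a = [3, 5], b = [1, 2]. c[0] = 3×1 = 3; c[1] = 3×2 + 5×1 = 11; c[2] = 5×2 = 10. Result coefficients: [3, 11, 10] → 3 + 11s + 10s^2

3 + 11s + 10s^2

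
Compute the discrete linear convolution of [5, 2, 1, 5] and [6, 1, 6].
y[0] = 5×6 = 30; y[1] = 5×1 + 2×6 = 17; y[2] = 5×6 + 2×1 + 1×6 = 38; y[3] = 2×6 + 1×1 + 5×6 = 43; y[4] = 1×6 + 5×1 = 11; y[5] = 5×6 = 30

[30, 17, 38, 43, 11, 30]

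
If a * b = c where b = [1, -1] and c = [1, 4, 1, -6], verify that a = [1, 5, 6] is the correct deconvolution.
Forward-compute [1, 5, 6] * [1, -1]: c[0] = 1×1 = 1; c[1] = 1×-1 + 5×1 = 4; c[2] = 5×-1 + 6×1 = 1; c[3] = 6×-1 = -6 → [1, 4, 1, -6]. Matches given c = [1, 4, 1, -6], so verified.

Verified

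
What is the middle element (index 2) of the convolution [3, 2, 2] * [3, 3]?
Use y[k] = Σ_i a[i]·b[k-i] at k=2. y[2] = 2×3 + 2×3 = 12

12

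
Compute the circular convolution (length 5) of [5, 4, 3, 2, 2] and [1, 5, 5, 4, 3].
Use y[k] = Σ_j u[j]·v[(k-j) mod 5]. y[0] = 5×1 + 4×3 + 3×4 + 2×5 + 2×5 = 49; y[1] = 5×5 + 4×1 + 3×3 + 2×4 + 2×5 = 56; y[2] = 5×5 + 4×5 + 3×1 + 2×3 + 2×4 = 62; y[3] = 5×4 + 4×5 + 3×5 + 2×1 + 2×3 = 63; y[4] = 5×3 + 4×4 + 3×5 + 2×5 + 2×1 = 58. Result: [49, 56, 62, 63, 58]

[49, 56, 62, 63, 58]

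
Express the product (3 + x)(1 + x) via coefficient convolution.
Ascending coefficients: a = [3, 1], b = [1, 1]. c[0] = 3×1 = 3; c[1] = 3×1 + 1×1 = 4; c[2] = 1×1 = 1. Result coefficients: [3, 4, 1] → 3 + 4x + x^2

3 + 4x + x^2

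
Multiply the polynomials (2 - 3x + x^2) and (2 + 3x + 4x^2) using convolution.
Ascending coefficients: a = [2, -3, 1], b = [2, 3, 4]. c[0] = 2×2 = 4; c[1] = 2×3 + -3×2 = 0; c[2] = 2×4 + -3×3 + 1×2 = 1; c[3] = -3×4 + 1×3 = -9; c[4] = 1×4 = 4. Result coefficients: [4, 0, 1, -9, 4] → 4 + x^2 - 9x^3 + 4x^4

4 + x^2 - 9x^3 + 4x^4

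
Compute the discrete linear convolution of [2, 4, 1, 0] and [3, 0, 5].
y[0] = 2×3 = 6; y[1] = 2×0 + 4×3 = 12; y[2] = 2×5 + 4×0 + 1×3 = 13; y[3] = 4×5 + 1×0 + 0×3 = 20; y[4] = 1×5 + 0×0 = 5; y[5] = 0×5 = 0

[6, 12, 13, 20, 5, 0]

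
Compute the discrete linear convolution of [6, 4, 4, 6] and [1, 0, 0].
y[0] = 6×1 = 6; y[1] = 6×0 + 4×1 = 4; y[2] = 6×0 + 4×0 + 4×1 = 4; y[3] = 4×0 + 4×0 + 6×1 = 6; y[4] = 4×0 + 6×0 = 0; y[5] = 6×0 = 0

[6, 4, 4, 6, 0, 0]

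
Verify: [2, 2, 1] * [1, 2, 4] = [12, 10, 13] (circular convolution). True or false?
Recompute circular convolution of [2, 2, 1] and [1, 2, 4]: y[0] = 2×1 + 2×4 + 1×2 = 12; y[1] = 2×2 + 2×1 + 1×4 = 10; y[2] = 2×4 + 2×2 + 1×1 = 13 → [12, 10, 13]. Given [12, 10, 13] matches, so answer: Yes

Yes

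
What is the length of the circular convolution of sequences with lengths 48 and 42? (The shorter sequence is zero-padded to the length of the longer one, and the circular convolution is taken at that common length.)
Circular convolution (zero-padding the shorter input) has length max(m, n) = max(48, 42) = 48

48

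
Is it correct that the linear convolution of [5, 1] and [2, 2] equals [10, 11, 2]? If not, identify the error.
Recompute linear convolution of [5, 1] and [2, 2]: y[0] = 5×2 = 10; y[1] = 5×2 + 1×2 = 12; y[2] = 1×2 = 2 → [10, 12, 2]. Compare to given [10, 11, 2]: they differ at index 1: given 11, correct 12, so answer: No

No. Error at index 1: given 11, correct 12.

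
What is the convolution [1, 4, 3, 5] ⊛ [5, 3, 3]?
y[0] = 1×5 = 5; y[1] = 1×3 + 4×5 = 23; y[2] = 1×3 + 4×3 + 3×5 = 30; y[3] = 4×3 + 3×3 + 5×5 = 46; y[4] = 3×3 + 5×3 = 24; y[5] = 5×3 = 15

[5, 23, 30, 46, 24, 15]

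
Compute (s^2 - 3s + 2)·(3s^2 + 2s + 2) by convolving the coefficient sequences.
Ascending coefficients: a = [2, -3, 1], b = [2, 2, 3]. c[0] = 2×2 = 4; c[1] = 2×2 + -3×2 = -2; c[2] = 2×3 + -3×2 + 1×2 = 2; c[3] = -3×3 + 1×2 = -7; c[4] = 1×3 = 3. Result coefficients: [4, -2, 2, -7, 3] → 3s^4 - 7s^3 + 2s^2 - 2s + 4

3s^4 - 7s^3 + 2s^2 - 2s + 4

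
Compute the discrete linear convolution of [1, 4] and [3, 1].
y[0] = 1×3 = 3; y[1] = 1×1 + 4×3 = 13; y[2] = 4×1 = 4

[3, 13, 4]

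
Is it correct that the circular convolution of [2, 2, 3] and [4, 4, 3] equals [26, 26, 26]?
Recompute circular convolution of [2, 2, 3] and [4, 4, 3]: y[0] = 2×4 + 2×3 + 3×4 = 26; y[1] = 2×4 + 2×4 + 3×3 = 25; y[2] = 2×3 + 2×4 + 3×4 = 26 → [26, 25, 26]. Compare to given [26, 26, 26]: they differ at index 1: given 26, correct 25, so answer: No

No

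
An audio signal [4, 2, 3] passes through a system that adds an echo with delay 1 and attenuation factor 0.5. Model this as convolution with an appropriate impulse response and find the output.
Direct-path + delayed-attenuated-path model → impulse response h = [1, 0.5] (1 at lag 0, 0.5 at lag 1). Output y[n] = x[n] + 0.5·x[n - 1] (with x[n] = 0 outside 0..2): y[0] = 4 + 0.5×0 = 4; y[1] = 2 + 0.5×4 = 4.0; y[2] = 3 + 0.5×2 = 4.0; y[3] = 0 + 0.5×3 = 1.5. So y = [4, 4.0, 4.0, 1.5]

[4, 4.0, 4.0, 1.5]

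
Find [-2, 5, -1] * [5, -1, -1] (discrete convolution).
y[0] = -2×5 = -10; y[1] = -2×-1 + 5×5 = 27; y[2] = -2×-1 + 5×-1 + -1×5 = -8; y[3] = 5×-1 + -1×-1 = -4; y[4] = -1×-1 = 1

[-10, 27, -8, -4, 1]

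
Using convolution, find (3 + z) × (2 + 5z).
Ascending coefficients: a = [3, 1], b = [2, 5]. c[0] = 3×2 = 6; c[1] = 3×5 + 1×2 = 17; c[2] = 1×5 = 5. Result coefficients: [6, 17, 5] → 6 + 17z + 5z^2

6 + 17z + 5z^2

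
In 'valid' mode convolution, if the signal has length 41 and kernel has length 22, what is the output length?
'Valid' mode counts only positions where the kernel fully overlaps the signal: m - n + 1 = 41 - 22 + 1 = 20

20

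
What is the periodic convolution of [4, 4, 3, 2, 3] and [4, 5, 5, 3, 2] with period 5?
Use y[k] = Σ_j f[j]·g[(k-j) mod 5]. y[0] = 4×4 + 4×2 + 3×3 + 2×5 + 3×5 = 58; y[1] = 4×5 + 4×4 + 3×2 + 2×3 + 3×5 = 63; y[2] = 4×5 + 4×5 + 3×4 + 2×2 + 3×3 = 65; y[3] = 4×3 + 4×5 + 3×5 + 2×4 + 3×2 = 61; y[4] = 4×2 + 4×3 + 3×5 + 2×5 + 3×4 = 57. Result: [58, 63, 65, 61, 57]

[58, 63, 65, 61, 57]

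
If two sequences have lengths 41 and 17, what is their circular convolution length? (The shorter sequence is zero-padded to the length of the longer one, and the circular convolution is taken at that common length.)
Circular convolution (zero-padding the shorter input) has length max(m, n) = max(41, 17) = 41

41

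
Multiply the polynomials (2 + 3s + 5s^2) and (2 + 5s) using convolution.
Ascending coefficients: a = [2, 3, 5], b = [2, 5]. c[0] = 2×2 = 4; c[1] = 2×5 + 3×2 = 16; c[2] = 3×5 + 5×2 = 25; c[3] = 5×5 = 25. Result coefficients: [4, 16, 25, 25] → 4 + 16s + 25s^2 + 25s^3

4 + 16s + 25s^2 + 25s^3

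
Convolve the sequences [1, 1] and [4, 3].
y[0] = 1×4 = 4; y[1] = 1×3 + 1×4 = 7; y[2] = 1×3 = 3

[4, 7, 3]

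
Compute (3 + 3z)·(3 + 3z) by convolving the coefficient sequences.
Ascending coefficients: a = [3, 3], b = [3, 3]. c[0] = 3×3 = 9; c[1] = 3×3 + 3×3 = 18; c[2] = 3×3 = 9. Result coefficients: [9, 18, 9] → 9 + 18z + 9z^2

9 + 18z + 9z^2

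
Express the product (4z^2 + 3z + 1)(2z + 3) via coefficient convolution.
Ascending coefficients: a = [1, 3, 4], b = [3, 2]. c[0] = 1×3 = 3; c[1] = 1×2 + 3×3 = 11; c[2] = 3×2 + 4×3 = 18; c[3] = 4×2 = 8. Result coefficients: [3, 11, 18, 8] → 8z^3 + 18z^2 + 11z + 3

8z^3 + 18z^2 + 11z + 3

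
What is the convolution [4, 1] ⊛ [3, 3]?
y[0] = 4×3 = 12; y[1] = 4×3 + 1×3 = 15; y[2] = 1×3 = 3

[12, 15, 3]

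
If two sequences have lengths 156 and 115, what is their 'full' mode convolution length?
Linear/full convolution length: m + n - 1 = 156 + 115 - 1 = 270

270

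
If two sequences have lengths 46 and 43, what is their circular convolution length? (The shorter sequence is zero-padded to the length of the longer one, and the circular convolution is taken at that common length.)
Circular convolution (zero-padding the shorter input) has length max(m, n) = max(46, 43) = 46

46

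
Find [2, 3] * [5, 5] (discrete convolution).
y[0] = 2×5 = 10; y[1] = 2×5 + 3×5 = 25; y[2] = 3×5 = 15

[10, 25, 15]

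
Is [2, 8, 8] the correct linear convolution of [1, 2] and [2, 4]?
Recompute linear convolution of [1, 2] and [2, 4]: y[0] = 1×2 = 2; y[1] = 1×4 + 2×2 = 8; y[2] = 2×4 = 8 → [2, 8, 8]. Given [2, 8, 8] matches, so answer: Yes

Yes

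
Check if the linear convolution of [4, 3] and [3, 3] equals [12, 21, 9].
Recompute linear convolution of [4, 3] and [3, 3]: y[0] = 4×3 = 12; y[1] = 4×3 + 3×3 = 21; y[2] = 3×3 = 9 → [12, 21, 9]. Given [12, 21, 9] matches, so answer: Yes

Yes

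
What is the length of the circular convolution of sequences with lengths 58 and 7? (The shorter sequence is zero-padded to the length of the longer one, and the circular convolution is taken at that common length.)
Circular convolution (zero-padding the shorter input) has length max(m, n) = max(58, 7) = 58

58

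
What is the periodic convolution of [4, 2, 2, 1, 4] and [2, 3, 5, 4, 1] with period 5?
Use y[k] = Σ_j a[j]·b[(k-j) mod 5]. y[0] = 4×2 + 2×1 + 2×4 + 1×5 + 4×3 = 35; y[1] = 4×3 + 2×2 + 2×1 + 1×4 + 4×5 = 42; y[2] = 4×5 + 2×3 + 2×2 + 1×1 + 4×4 = 47; y[3] = 4×4 + 2×5 + 2×3 + 1×2 + 4×1 = 38; y[4] = 4×1 + 2×4 + 2×5 + 1×3 + 4×2 = 33. Result: [35, 42, 47, 38, 33]

[35, 42, 47, 38, 33]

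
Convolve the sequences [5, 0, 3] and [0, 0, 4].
y[0] = 5×0 = 0; y[1] = 5×0 + 0×0 = 0; y[2] = 5×4 + 0×0 + 3×0 = 20; y[3] = 0×4 + 3×0 = 0; y[4] = 3×4 = 12

[0, 0, 20, 0, 12]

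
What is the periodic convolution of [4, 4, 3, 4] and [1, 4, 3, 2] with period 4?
Use y[k] = Σ_j a[j]·b[(k-j) mod 4]. y[0] = 4×1 + 4×2 + 3×3 + 4×4 = 37; y[1] = 4×4 + 4×1 + 3×2 + 4×3 = 38; y[2] = 4×3 + 4×4 + 3×1 + 4×2 = 39; y[3] = 4×2 + 4×3 + 3×4 + 4×1 = 36. Result: [37, 38, 39, 36]

[37, 38, 39, 36]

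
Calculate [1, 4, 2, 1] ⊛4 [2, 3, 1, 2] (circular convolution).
Use y[k] = Σ_j f[j]·g[(k-j) mod 4]. y[0] = 1×2 + 4×2 + 2×1 + 1×3 = 15; y[1] = 1×3 + 4×2 + 2×2 + 1×1 = 16; y[2] = 1×1 + 4×3 + 2×2 + 1×2 = 19; y[3] = 1×2 + 4×1 + 2×3 + 1×2 = 14. Result: [15, 16, 19, 14]

[15, 16, 19, 14]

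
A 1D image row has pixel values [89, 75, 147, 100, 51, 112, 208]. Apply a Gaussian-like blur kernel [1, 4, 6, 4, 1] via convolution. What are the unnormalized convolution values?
Convolve image row [89, 75, 147, 100, 51, 112, 208] with kernel [1, 4, 6, 4, 1]: y[0] = 89×1 = 89; y[1] = 89×4 + 75×1 = 431; y[2] = 89×6 + 75×4 + 147×1 = 981; y[3] = 89×4 + 75×6 + 147×4 + 100×1 = 1494; y[4] = 89×1 + 75×4 + 147×6 + 100×4 + 51×1 = 1722; y[5] = 75×1 + 147×4 + 100×6 + 51×4 + 112×1 = 1579; y[6] = 147×1 + 100×4 + 51×6 + 112×4 + 208×1 = 1509; y[7] = 100×1 + 51×4 + 112×6 + 208×4 = 1808; y[8] = 51×1 + 112×4 + 208×6 = 1747; y[9] = 112×1 + 208×4 = 944; y[10] = 208×1 = 208 → [89, 431, 981, 1494, 1722, 1579, 1509, 1808, 1747, 944, 208]. Normalization factor = sum(kernel) = 16.

[89, 431, 981, 1494, 1722, 1579, 1509, 1808, 1747, 944, 208]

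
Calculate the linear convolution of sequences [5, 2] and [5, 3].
y[0] = 5×5 = 25; y[1] = 5×3 + 2×5 = 25; y[2] = 2×3 = 6

[25, 25, 6]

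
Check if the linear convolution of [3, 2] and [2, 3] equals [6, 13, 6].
Recompute linear convolution of [3, 2] and [2, 3]: y[0] = 3×2 = 6; y[1] = 3×3 + 2×2 = 13; y[2] = 2×3 = 6 → [6, 13, 6]. Given [6, 13, 6] matches, so answer: Yes

Yes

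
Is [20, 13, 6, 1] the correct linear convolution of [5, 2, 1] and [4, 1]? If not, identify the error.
Recompute linear convolution of [5, 2, 1] and [4, 1]: y[0] = 5×4 = 20; y[1] = 5×1 + 2×4 = 13; y[2] = 2×1 + 1×4 = 6; y[3] = 1×1 = 1 → [20, 13, 6, 1]. Given [20, 13, 6, 1] matches, so answer: Yes

Yes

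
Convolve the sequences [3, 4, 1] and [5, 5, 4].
y[0] = 3×5 = 15; y[1] = 3×5 + 4×5 = 35; y[2] = 3×4 + 4×5 + 1×5 = 37; y[3] = 4×4 + 1×5 = 21; y[4] = 1×4 = 4

[15, 35, 37, 21, 4]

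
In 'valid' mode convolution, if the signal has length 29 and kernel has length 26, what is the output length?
'Valid' mode counts only positions where the kernel fully overlaps the signal: m - n + 1 = 29 - 26 + 1 = 4

4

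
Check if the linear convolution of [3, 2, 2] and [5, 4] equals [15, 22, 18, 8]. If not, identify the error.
Recompute linear convolution of [3, 2, 2] and [5, 4]: y[0] = 3×5 = 15; y[1] = 3×4 + 2×5 = 22; y[2] = 2×4 + 2×5 = 18; y[3] = 2×4 = 8 → [15, 22, 18, 8]. Given [15, 22, 18, 8] matches, so answer: Yes

Yes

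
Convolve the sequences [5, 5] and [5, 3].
y[0] = 5×5 = 25; y[1] = 5×3 + 5×5 = 40; y[2] = 5×3 = 15

[25, 40, 15]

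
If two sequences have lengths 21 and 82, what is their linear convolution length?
Linear/full convolution length: m + n - 1 = 21 + 82 - 1 = 102

102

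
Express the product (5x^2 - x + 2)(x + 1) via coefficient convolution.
Ascending coefficients: a = [2, -1, 5], b = [1, 1]. c[0] = 2×1 = 2; c[1] = 2×1 + -1×1 = 1; c[2] = -1×1 + 5×1 = 4; c[3] = 5×1 = 5. Result coefficients: [2, 1, 4, 5] → 5x^3 + 4x^2 + x + 2

5x^3 + 4x^2 + x + 2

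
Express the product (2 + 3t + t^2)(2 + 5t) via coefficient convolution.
Ascending coefficients: a = [2, 3, 1], b = [2, 5]. c[0] = 2×2 = 4; c[1] = 2×5 + 3×2 = 16; c[2] = 3×5 + 1×2 = 17; c[3] = 1×5 = 5. Result coefficients: [4, 16, 17, 5] → 4 + 16t + 17t^2 + 5t^3

4 + 16t + 17t^2 + 5t^3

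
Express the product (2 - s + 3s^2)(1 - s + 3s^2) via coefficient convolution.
Ascending coefficients: a = [2, -1, 3], b = [1, -1, 3]. c[0] = 2×1 = 2; c[1] = 2×-1 + -1×1 = -3; c[2] = 2×3 + -1×-1 + 3×1 = 10; c[3] = -1×3 + 3×-1 = -6; c[4] = 3×3 = 9. Result coefficients: [2, -3, 10, -6, 9] → 2 - 3s + 10s^2 - 6s^3 + 9s^4

2 - 3s + 10s^2 - 6s^3 + 9s^4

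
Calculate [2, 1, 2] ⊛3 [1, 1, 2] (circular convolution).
Use y[k] = Σ_j s[j]·t[(k-j) mod 3]. y[0] = 2×1 + 1×2 + 2×1 = 6; y[1] = 2×1 + 1×1 + 2×2 = 7; y[2] = 2×2 + 1×1 + 2×1 = 7. Result: [6, 7, 7]

[6, 7, 7]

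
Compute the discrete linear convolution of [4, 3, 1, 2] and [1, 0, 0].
y[0] = 4×1 = 4; y[1] = 4×0 + 3×1 = 3; y[2] = 4×0 + 3×0 + 1×1 = 1; y[3] = 3×0 + 1×0 + 2×1 = 2; y[4] = 1×0 + 2×0 = 0; y[5] = 2×0 = 0

[4, 3, 1, 2, 0, 0]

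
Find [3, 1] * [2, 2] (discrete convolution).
y[0] = 3×2 = 6; y[1] = 3×2 + 1×2 = 8; y[2] = 1×2 = 2

[6, 8, 2]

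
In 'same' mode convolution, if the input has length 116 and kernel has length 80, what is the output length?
'Same' mode returns an output with the same length as the input: 116

116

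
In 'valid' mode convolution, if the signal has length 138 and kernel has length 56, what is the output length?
'Valid' mode counts only positions where the kernel fully overlaps the signal: m - n + 1 = 138 - 56 + 1 = 83

83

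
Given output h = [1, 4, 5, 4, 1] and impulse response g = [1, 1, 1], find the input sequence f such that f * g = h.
Deconvolve h=[1, 4, 5, 4, 1] by g=[1, 1, 1]. Since g[0]=1, solve forward: f[0] = h[0] / 1 = 1; f[1] = (h[1] - 1×1) / 1 = 3; f[2] = (h[2] - 3×1 - 1×1) / 1 = 1. So f = [1, 3, 1]. Check by forward convolution: h[0] = 1×1 = 1; h[1] = 1×1 + 3×1 = 4; h[2] = 1×1 + 3×1 + 1×1 = 5; h[3] = 3×1 + 1×1 = 4; h[4] = 1×1 = 1

[1, 3, 1]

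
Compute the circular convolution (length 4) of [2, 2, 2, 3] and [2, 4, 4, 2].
Use y[k] = Σ_j x[j]·h[(k-j) mod 4]. y[0] = 2×2 + 2×2 + 2×4 + 3×4 = 28; y[1] = 2×4 + 2×2 + 2×2 + 3×4 = 28; y[2] = 2×4 + 2×4 + 2×2 + 3×2 = 26; y[3] = 2×2 + 2×4 + 2×4 + 3×2 = 26. Result: [28, 28, 26, 26]

[28, 28, 26, 26]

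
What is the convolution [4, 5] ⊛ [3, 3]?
y[0] = 4×3 = 12; y[1] = 4×3 + 5×3 = 27; y[2] = 5×3 = 15

[12, 27, 15]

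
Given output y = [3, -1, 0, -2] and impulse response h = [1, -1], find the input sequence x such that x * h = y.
Deconvolve y=[3, -1, 0, -2] by h=[1, -1]. Since h[0]=1, solve forward: x[0] = y[0] / 1 = 3; x[1] = (y[1] - 3×-1) / 1 = 2; x[2] = (y[2] - 2×-1) / 1 = 2. So x = [3, 2, 2]. Check by forward convolution: y[0] = 3×1 = 3; y[1] = 3×-1 + 2×1 = -1; y[2] = 2×-1 + 2×1 = 0; y[3] = 2×-1 = -2

[3, 2, 2]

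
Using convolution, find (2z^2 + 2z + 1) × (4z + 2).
Ascending coefficients: a = [1, 2, 2], b = [2, 4]. c[0] = 1×2 = 2; c[1] = 1×4 + 2×2 = 8; c[2] = 2×4 + 2×2 = 12; c[3] = 2×4 = 8. Result coefficients: [2, 8, 12, 8] → 8z^3 + 12z^2 + 8z + 2

8z^3 + 12z^2 + 8z + 2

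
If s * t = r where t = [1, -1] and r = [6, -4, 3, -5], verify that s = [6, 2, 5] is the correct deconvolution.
Forward-compute [6, 2, 5] * [1, -1]: r[0] = 6×1 = 6; r[1] = 6×-1 + 2×1 = -4; r[2] = 2×-1 + 5×1 = 3; r[3] = 5×-1 = -5 → [6, -4, 3, -5]. Matches given r = [6, -4, 3, -5], so verified.

Verified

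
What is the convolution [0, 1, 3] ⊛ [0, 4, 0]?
y[0] = 0×0 = 0; y[1] = 0×4 + 1×0 = 0; y[2] = 0×0 + 1×4 + 3×0 = 4; y[3] = 1×0 + 3×4 = 12; y[4] = 3×0 = 0

[0, 0, 4, 12, 0]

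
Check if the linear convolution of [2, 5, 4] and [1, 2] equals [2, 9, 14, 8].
Recompute linear convolution of [2, 5, 4] and [1, 2]: y[0] = 2×1 = 2; y[1] = 2×2 + 5×1 = 9; y[2] = 5×2 + 4×1 = 14; y[3] = 4×2 = 8 → [2, 9, 14, 8]. Given [2, 9, 14, 8] matches, so answer: Yes

Yes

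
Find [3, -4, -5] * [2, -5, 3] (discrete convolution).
y[0] = 3×2 = 6; y[1] = 3×-5 + -4×2 = -23; y[2] = 3×3 + -4×-5 + -5×2 = 19; y[3] = -4×3 + -5×-5 = 13; y[4] = -5×3 = -15

[6, -23, 19, 13, -15]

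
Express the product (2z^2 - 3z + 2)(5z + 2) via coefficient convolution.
Ascending coefficients: a = [2, -3, 2], b = [2, 5]. c[0] = 2×2 = 4; c[1] = 2×5 + -3×2 = 4; c[2] = -3×5 + 2×2 = -11; c[3] = 2×5 = 10. Result coefficients: [4, 4, -11, 10] → 10z^3 - 11z^2 + 4z + 4

10z^3 - 11z^2 + 4z + 4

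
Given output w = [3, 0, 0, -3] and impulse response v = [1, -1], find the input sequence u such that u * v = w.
Deconvolve w=[3, 0, 0, -3] by v=[1, -1]. Since v[0]=1, solve forward: u[0] = w[0] / 1 = 3; u[1] = (w[1] - 3×-1) / 1 = 3; u[2] = (w[2] - 3×-1) / 1 = 3. So u = [3, 3, 3]. Check by forward convolution: w[0] = 3×1 = 3; w[1] = 3×-1 + 3×1 = 0; w[2] = 3×-1 + 3×1 = 0; w[3] = 3×-1 = -3

[3, 3, 3]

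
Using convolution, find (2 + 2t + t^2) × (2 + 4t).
Ascending coefficients: a = [2, 2, 1], b = [2, 4]. c[0] = 2×2 = 4; c[1] = 2×4 + 2×2 = 12; c[2] = 2×4 + 1×2 = 10; c[3] = 1×4 = 4. Result coefficients: [4, 12, 10, 4] → 4 + 12t + 10t^2 + 4t^3

4 + 12t + 10t^2 + 4t^3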